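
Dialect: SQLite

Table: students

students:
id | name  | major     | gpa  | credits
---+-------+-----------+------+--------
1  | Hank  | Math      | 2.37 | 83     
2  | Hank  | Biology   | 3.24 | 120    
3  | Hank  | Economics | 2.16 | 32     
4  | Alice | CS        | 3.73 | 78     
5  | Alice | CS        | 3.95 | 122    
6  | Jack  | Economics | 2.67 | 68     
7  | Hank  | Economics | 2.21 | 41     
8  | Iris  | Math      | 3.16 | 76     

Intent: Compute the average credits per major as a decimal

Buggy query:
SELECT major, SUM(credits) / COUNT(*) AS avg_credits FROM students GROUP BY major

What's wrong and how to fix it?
Bug: Both operands are integers, so '/' performs integer division and truncates

Fix: Multiply by 1.0 (or CAST to REAL) to force floating-point division

Corrected query:
SELECT major, SUM(credits) * 1.0 / COUNT(*) AS avg_credits FROM students GROUP BY major

Result:
major     | avg_credits
----------+------------
Biology   | 120        
CS        | 100        
Economics | 47         
Math      | 79.5       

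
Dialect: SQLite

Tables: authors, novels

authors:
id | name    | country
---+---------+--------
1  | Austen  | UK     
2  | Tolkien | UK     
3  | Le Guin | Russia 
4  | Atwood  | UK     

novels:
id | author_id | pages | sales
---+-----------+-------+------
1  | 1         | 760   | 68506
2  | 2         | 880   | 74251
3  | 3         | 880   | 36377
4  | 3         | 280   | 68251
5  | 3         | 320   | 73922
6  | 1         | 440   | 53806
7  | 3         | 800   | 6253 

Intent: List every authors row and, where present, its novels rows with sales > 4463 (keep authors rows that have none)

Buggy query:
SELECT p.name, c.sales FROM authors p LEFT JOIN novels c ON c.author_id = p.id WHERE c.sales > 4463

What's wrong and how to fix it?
Bug: A WHERE condition on the right-hand table after LEFT JOIN drops unmatched parents

Fix: Put 'c.sales > 4463' in the JOIN's ON clause instead of WHERE

Corrected query:
SELECT p.name, c.sales FROM authors p LEFT JOIN novels c ON c.author_id = p.id AND c.sales > 4463

Result:
name    | sales
--------+------
Austen  | 53806
Austen  | 68506
Tolkien | 74251
Le Guin | 6253 
Le Guin | 36377
Le Guin | 68251
Le Guin | 73922
Atwood  | NULL 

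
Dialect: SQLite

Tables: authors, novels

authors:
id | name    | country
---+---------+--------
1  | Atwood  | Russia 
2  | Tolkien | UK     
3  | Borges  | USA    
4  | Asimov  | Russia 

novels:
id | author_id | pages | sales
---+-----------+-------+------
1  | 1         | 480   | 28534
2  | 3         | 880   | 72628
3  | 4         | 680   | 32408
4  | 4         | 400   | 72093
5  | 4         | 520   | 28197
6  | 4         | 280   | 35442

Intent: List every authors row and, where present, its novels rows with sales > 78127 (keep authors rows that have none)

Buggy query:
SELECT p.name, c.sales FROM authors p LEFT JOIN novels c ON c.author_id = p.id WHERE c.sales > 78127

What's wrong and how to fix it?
Bug: A WHERE condition on the right-hand table after LEFT JOIN drops unmatched parents

Fix: Put 'c.sales > 78127' in the JOIN's ON clause instead of WHERE

Corrected query:
SELECT p.name, c.sales FROM authors p LEFT JOIN novels c ON c.author_id = p.id AND c.sales > 78127

Result:
name    | sales
--------+------
Atwood  | NULL 
Tolkien | NULL 
Borges  | NULL 
Asimov  | NULL 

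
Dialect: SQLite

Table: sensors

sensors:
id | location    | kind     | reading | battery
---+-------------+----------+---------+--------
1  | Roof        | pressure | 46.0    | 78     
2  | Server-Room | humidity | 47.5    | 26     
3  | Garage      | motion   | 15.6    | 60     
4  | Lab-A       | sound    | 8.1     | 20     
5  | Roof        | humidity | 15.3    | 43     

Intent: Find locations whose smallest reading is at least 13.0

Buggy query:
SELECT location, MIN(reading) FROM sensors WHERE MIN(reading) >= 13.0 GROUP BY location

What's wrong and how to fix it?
Bug: Aggregates like MIN are computed per group after WHERE runs

Fix: Use HAVING for the per-group MIN condition

Corrected query:
SELECT location, MIN(reading) FROM sensors GROUP BY location HAVING MIN(reading) >= 13.0

Result:
location    | MIN(reading)
------------+-------------
Garage      | 15.6        
Roof        | 15.3        
Server-Room | 47.5        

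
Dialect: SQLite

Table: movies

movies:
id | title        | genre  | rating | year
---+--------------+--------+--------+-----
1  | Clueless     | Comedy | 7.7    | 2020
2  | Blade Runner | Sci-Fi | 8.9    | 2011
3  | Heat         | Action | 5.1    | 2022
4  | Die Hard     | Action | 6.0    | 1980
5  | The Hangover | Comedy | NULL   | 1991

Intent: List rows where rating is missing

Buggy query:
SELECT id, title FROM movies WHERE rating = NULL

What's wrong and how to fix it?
Bug: Comparing to NULL with '=' never matches; NULL = NULL is unknown, not true

Fix: Replace '= NULL' with 'IS NULL'

Corrected query:
SELECT id, title FROM movies WHERE rating IS NULL

Result:
id | title       
---+-------------
5  | The Hangover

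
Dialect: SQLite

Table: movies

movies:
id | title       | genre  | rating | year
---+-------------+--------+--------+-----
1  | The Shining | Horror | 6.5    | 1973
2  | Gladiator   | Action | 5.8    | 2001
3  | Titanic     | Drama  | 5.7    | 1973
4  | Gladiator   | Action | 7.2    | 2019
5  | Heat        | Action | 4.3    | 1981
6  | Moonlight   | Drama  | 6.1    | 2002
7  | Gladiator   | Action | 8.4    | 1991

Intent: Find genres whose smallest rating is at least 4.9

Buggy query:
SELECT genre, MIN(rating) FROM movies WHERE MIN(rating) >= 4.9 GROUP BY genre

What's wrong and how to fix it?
Bug: MIN() in WHERE is a misuse of aggregate

Fix: Use HAVING for the per-group MIN condition

Corrected query:
SELECT genre, MIN(rating) FROM movies GROUP BY genre HAVING MIN(rating) >= 4.9

Result:
genre  | MIN(rating)
-------+------------
Drama  | 5.7        
Horror | 6.5        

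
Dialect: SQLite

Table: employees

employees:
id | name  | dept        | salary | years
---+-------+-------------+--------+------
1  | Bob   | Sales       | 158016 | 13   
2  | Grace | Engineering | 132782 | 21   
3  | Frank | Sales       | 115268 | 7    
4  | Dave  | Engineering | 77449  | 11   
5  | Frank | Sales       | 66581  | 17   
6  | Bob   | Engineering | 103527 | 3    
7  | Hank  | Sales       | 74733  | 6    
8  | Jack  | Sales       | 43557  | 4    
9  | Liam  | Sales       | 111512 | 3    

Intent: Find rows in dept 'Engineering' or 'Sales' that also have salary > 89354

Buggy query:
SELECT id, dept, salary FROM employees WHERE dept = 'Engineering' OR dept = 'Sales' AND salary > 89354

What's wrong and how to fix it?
Bug: Without parentheses, AND is evaluated before OR, so the salary filter only applies to the 'Sales' branch

Fix: Add parentheses around the OR so the AND applies to both alternatives

Corrected query:
SELECT id, dept, salary FROM employees WHERE (dept = 'Engineering' OR dept = 'Sales') AND salary > 89354

Result:
id | dept        | salary
---+-------------+-------
1  | Sales       | 158016
2  | Engineering | 132782
3  | Sales       | 115268
6  | Engineering | 103527
9  | Sales       | 111512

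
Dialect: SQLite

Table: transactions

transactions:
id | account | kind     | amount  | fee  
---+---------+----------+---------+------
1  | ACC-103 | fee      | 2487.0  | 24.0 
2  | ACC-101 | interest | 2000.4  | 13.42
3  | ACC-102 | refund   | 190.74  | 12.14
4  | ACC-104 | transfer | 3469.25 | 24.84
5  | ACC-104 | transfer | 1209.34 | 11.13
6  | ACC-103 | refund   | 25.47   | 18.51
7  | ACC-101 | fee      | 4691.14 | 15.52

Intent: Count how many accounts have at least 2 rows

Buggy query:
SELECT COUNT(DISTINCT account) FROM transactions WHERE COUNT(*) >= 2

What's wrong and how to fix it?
Bug: WHERE filters individual rows, not groups, so a group-level COUNT is invalid there

Fix: Use a subquery that GROUPs and filters with HAVING, then count its rows

Corrected query:
SELECT COUNT(*) FROM (SELECT account FROM transactions GROUP BY account HAVING COUNT(*) >= 2)

Result:
COUNT(*)
--------
3       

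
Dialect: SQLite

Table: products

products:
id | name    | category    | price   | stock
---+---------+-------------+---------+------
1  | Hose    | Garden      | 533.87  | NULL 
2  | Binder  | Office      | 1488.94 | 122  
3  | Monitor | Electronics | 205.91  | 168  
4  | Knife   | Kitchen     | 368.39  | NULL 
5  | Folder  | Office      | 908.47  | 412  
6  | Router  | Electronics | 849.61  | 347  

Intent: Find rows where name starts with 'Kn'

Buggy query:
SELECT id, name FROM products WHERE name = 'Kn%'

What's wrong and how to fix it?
Bug: Wildcards only work with LIKE; '=' treats '%' as a literal character

Fix: Use LIKE for wildcard pattern matching

Corrected query:
SELECT id, name FROM products WHERE name LIKE 'Kn%'

Result:
id | name 
---+------
4  | Knife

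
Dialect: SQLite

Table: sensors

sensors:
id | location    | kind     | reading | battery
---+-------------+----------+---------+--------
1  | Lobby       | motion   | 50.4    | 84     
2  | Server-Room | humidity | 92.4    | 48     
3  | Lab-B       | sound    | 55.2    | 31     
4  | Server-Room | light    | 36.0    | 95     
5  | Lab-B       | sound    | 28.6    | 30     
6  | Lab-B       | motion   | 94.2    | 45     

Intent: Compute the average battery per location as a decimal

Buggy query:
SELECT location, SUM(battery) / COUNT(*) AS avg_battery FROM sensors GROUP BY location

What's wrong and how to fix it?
Bug: Both operands are integers, so '/' performs integer division and truncates

Fix: Cast one side to REAL so the division keeps the fractional part

Corrected query:
SELECT location, SUM(battery) * 1.0 / COUNT(*) AS avg_battery FROM sensors GROUP BY location

Result:
location    | avg_battery
------------+------------
Lab-B       | 35.333333  
Lobby       | 84         
Server-Room | 71.5       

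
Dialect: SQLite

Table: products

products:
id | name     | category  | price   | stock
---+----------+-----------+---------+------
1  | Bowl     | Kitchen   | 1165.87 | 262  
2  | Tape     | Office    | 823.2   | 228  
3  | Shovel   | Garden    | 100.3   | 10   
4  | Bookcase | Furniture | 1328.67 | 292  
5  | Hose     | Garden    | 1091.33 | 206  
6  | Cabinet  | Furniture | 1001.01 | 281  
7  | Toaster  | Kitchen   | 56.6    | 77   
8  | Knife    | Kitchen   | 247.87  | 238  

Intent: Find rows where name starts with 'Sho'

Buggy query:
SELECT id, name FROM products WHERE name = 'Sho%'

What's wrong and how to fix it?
Bug: Wildcards only work with LIKE; '=' treats '%' as a literal character

Fix: Replace '=' with LIKE so 'Sho%' is treated as a pattern

Corrected query:
SELECT id, name FROM products WHERE name LIKE 'Sho%'

Result:
id | name  
---+-------
3  | Shovel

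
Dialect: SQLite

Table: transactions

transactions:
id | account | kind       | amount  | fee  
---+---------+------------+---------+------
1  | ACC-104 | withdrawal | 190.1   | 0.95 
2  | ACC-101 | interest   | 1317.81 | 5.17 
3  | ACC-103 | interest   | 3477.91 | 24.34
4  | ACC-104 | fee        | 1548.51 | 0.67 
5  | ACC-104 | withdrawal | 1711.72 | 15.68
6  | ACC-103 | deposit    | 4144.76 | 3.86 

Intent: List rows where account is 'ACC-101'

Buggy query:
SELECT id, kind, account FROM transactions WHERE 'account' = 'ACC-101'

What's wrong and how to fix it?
Bug: Single quotes denote string literals in SQL; the column name is being compared as a constant string

Fix: Remove the quotes around the column name (or use double quotes for an identifier)

Corrected query:
SELECT id, kind, account FROM transactions WHERE account = 'ACC-101'

Result:
id | kind     | account
---+----------+--------
2  | interest | ACC-101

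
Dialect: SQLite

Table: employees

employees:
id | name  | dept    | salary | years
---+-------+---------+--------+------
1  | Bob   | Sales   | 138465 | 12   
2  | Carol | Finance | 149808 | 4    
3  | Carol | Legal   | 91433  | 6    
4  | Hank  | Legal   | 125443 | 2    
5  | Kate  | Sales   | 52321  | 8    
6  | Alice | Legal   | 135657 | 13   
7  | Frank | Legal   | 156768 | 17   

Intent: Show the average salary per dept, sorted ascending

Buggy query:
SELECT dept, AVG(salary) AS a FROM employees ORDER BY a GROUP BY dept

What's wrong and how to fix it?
Bug: ORDER BY appears before GROUP BY; SQL clause order requires GROUP BY first

Fix: Move ORDER BY to the end, after GROUP BY

Corrected query:
SELECT dept, AVG(salary) AS a FROM employees GROUP BY dept ORDER BY a

Result:
dept    | a        
--------+----------
Sales   | 95393    
Legal   | 127325.25
Finance | 149808   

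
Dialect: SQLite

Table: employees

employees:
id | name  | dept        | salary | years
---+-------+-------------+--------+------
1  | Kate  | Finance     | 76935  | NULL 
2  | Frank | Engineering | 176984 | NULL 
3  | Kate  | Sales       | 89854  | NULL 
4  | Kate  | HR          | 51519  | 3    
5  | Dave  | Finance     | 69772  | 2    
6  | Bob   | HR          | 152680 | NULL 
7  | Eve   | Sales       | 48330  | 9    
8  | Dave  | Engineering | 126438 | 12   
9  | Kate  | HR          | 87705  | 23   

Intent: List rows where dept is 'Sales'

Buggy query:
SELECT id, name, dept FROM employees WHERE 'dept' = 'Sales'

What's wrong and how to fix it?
Bug: 'dept' in single quotes is a string literal, not the column; the comparison is literal-vs-literal and never true

Fix: Remove the quotes around the column name (or use double quotes for an identifier)

Corrected query:
SELECT id, name, dept FROM employees WHERE dept = 'Sales'

Result:
id | name | dept 
---+------+------
3  | Kate | Sales
7  | Eve  | Sales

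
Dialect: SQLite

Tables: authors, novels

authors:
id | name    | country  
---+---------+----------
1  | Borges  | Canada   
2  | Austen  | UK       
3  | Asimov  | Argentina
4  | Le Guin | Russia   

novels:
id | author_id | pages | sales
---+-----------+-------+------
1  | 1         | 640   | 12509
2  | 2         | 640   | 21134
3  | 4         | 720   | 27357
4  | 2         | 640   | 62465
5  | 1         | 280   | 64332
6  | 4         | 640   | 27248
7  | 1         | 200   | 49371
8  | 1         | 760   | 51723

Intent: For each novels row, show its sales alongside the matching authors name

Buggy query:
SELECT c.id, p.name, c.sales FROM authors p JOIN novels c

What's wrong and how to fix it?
Bug: Missing join condition: each novels row is matched to all authors rows instead of just its own

Fix: Add ON c.author_id = p.id to the JOIN

Corrected query:
SELECT c.id, p.name, c.sales FROM authors p JOIN novels c ON c.author_id = p.id

Result:
id | name    | sales
---+---------+------
1  | Borges  | 12509
2  | Austen  | 21134
3  | Le Guin | 27357
4  | Austen  | 62465
5  | Borges  | 64332
6  | Le Guin | 27248
7  | Borges  | 49371
8  | Borges  | 51723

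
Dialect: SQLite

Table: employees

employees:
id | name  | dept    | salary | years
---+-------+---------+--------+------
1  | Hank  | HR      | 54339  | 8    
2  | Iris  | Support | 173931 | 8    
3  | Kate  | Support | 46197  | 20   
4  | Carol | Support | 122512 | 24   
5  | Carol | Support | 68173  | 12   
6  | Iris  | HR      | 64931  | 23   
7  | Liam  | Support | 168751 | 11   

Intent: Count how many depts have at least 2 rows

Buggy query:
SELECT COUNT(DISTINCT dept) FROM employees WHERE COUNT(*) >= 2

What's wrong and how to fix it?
Bug: COUNT(*) cannot appear in WHERE; the per-group count doesn't exist yet

Fix: Use a subquery that GROUPs and filters with HAVING, then count its rows

Corrected query:
SELECT COUNT(*) FROM (SELECT dept FROM employees GROUP BY dept HAVING COUNT(*) >= 2)

Result:
COUNT(*)
--------
2       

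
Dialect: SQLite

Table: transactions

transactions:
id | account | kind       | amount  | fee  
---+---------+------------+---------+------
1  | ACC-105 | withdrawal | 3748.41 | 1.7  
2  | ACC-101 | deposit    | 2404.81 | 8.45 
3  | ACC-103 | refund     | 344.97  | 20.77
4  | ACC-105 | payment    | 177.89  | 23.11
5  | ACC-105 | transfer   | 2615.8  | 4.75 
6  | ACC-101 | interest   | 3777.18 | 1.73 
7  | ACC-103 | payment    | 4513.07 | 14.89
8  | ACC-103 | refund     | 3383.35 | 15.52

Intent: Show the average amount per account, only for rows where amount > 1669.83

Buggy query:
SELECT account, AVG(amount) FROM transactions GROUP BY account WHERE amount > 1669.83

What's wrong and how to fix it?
Bug: Row-level WHERE must come before GROUP BY in the clause order

Fix: Place WHERE between FROM and GROUP BY

Corrected query:
SELECT account, AVG(amount) FROM transactions WHERE amount > 1669.83 GROUP BY account

Result:
account | AVG(amount)
--------+------------
ACC-101 | 3090.995   
ACC-103 | 3948.21    
ACC-105 | 3182.105   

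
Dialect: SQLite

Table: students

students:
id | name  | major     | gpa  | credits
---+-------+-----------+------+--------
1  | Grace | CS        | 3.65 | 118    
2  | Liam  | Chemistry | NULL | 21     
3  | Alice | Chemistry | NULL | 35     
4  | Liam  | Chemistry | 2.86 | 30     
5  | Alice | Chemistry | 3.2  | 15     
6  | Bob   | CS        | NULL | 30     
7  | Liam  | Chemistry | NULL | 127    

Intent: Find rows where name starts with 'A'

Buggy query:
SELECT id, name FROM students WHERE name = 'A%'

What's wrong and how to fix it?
Bug: '=' compares the literal string including the % character; pattern matching needs LIKE

Fix: Use LIKE for wildcard pattern matching

Corrected query:
SELECT id, name FROM students WHERE name LIKE 'A%'

Result:
id | name 
---+------
3  | Alice
5  | Alice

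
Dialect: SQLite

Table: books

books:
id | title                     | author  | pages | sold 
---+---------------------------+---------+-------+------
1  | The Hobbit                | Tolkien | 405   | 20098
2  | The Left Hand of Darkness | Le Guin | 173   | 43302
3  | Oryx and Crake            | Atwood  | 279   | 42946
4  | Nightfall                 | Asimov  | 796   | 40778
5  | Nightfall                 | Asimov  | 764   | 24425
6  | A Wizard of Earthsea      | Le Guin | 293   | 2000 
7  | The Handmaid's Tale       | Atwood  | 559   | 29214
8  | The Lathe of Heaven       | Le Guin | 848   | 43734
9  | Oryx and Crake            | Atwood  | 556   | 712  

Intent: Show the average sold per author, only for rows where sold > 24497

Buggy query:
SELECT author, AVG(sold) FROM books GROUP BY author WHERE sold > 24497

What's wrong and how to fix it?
Bug: Row-level WHERE must come before GROUP BY in the clause order

Fix: Move the WHERE clause before GROUP BY

Corrected query:
SELECT author, AVG(sold) FROM books WHERE sold > 24497 GROUP BY author

Result:
author  | AVG(sold)
--------+----------
Asimov  | 40778    
Atwood  | 36080    
Le Guin | 43518    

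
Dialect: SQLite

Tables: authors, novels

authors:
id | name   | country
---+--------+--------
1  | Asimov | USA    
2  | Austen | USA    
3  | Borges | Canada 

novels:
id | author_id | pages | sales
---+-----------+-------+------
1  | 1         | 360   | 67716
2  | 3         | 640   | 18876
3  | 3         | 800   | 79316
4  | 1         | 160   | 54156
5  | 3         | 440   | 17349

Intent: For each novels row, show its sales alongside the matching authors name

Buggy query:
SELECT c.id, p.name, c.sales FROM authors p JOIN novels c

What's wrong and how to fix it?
Bug: Missing join condition: each novels row is matched to all authors rows instead of just its own

Fix: Add ON c.author_id = p.id to the JOIN

Corrected query:
SELECT c.id, p.name, c.sales FROM authors p JOIN novels c ON c.author_id = p.id

Result:
id | name   | sales
---+--------+------
1  | Asimov | 67716
2  | Borges | 18876
3  | Borges | 79316
4  | Asimov | 54156
5  | Borges | 17349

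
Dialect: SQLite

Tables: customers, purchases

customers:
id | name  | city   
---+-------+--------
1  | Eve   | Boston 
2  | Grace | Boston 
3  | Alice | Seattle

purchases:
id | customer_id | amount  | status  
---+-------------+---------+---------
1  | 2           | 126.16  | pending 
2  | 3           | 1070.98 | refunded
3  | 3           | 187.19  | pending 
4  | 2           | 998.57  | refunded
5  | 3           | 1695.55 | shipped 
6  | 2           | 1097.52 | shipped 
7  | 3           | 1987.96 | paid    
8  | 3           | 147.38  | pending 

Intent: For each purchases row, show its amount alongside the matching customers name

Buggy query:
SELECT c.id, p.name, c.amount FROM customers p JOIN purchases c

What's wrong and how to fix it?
Bug: JOIN with no ON clause produces a cartesian product; every purchases row pairs with every customers row

Fix: Specify the join condition linking the foreign key to the parent id

Corrected query:
SELECT c.id, p.name, c.amount FROM customers p JOIN purchases c ON c.customer_id = p.id

Result:
id | name  | amount 
---+-------+--------
1  | Grace | 126.16 
2  | Alice | 1070.98
3  | Alice | 187.19 
4  | Grace | 998.57 
5  | Alice | 1695.55
6  | Grace | 1097.52
7  | Alice | 1987.96
8  | Alice | 147.38 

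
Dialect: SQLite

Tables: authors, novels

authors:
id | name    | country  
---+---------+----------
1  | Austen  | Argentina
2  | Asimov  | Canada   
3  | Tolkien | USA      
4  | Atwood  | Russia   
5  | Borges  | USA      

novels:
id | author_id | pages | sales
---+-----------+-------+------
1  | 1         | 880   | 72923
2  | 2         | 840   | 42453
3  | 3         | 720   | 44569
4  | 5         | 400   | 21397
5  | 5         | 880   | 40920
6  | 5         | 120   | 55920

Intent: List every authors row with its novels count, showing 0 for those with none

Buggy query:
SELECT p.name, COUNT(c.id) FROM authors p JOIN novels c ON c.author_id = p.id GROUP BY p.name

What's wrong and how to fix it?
Bug: INNER JOIN drops authors rows that have no matching novels rows

Fix: Use LEFT JOIN so parents without children still appear (COUNT(c.id) gives 0)

Corrected query:
SELECT p.name, COUNT(c.id) FROM authors p LEFT JOIN novels c ON c.author_id = p.id GROUP BY p.name

Result:
name    | COUNT(c.id)
--------+------------
Asimov  | 1          
Atwood  | 0          
Austen  | 1          
Borges  | 3          
Tolkien | 1          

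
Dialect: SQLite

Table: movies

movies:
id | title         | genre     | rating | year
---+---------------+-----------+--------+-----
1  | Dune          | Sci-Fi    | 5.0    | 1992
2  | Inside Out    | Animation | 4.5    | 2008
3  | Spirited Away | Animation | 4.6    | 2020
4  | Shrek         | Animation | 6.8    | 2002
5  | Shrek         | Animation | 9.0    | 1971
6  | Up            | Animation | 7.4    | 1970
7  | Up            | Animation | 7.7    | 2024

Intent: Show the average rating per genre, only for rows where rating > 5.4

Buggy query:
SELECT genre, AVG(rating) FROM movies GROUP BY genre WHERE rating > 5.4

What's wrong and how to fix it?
Bug: Row-level WHERE must come before GROUP BY in the clause order

Fix: Move the WHERE clause before GROUP BY

Corrected query:
SELECT genre, AVG(rating) FROM movies WHERE rating > 5.4 GROUP BY genre

Result:
genre     | AVG(rating)
----------+------------
Animation | 7.725      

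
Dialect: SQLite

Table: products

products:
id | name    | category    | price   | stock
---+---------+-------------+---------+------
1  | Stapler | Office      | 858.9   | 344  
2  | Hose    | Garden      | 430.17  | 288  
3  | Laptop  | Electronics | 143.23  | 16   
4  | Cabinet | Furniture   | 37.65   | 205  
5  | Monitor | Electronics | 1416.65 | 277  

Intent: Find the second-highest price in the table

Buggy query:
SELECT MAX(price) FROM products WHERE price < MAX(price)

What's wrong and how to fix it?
Bug: MAX(price) on the right of the comparison is an aggregate-in-WHERE error

Fix: Put the inner MAX in a scalar subquery

Corrected query:
SELECT MAX(price) FROM products WHERE price < (SELECT MAX(price) FROM products)

Result:
MAX(price)
----------
858.9     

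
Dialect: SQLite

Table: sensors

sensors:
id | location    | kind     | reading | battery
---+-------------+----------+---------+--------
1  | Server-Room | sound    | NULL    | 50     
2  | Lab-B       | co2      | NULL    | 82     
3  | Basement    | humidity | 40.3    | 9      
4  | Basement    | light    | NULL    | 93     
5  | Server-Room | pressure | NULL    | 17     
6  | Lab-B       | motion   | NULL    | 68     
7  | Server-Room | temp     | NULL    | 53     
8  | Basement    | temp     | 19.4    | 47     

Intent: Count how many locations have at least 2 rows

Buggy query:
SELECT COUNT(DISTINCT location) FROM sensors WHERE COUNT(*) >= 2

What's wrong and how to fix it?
Bug: WHERE filters individual rows, not groups, so a group-level COUNT is invalid there

Fix: Use a subquery that GROUPs and filters with HAVING, then count its rows

Corrected query:
SELECT COUNT(*) FROM (SELECT location FROM sensors GROUP BY location HAVING COUNT(*) >= 2)

Result:
COUNT(*)
--------
3       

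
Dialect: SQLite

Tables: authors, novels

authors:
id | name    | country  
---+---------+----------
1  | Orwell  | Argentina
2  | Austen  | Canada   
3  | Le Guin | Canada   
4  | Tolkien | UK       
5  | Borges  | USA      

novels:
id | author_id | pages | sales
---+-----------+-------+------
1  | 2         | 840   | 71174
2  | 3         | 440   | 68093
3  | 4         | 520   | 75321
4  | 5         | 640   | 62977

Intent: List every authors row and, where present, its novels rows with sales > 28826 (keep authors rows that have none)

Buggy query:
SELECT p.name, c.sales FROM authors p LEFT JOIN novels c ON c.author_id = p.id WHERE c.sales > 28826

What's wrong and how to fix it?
Bug: Filtering c.sales in WHERE discards the NULL rows produced by LEFT JOIN, turning it into an inner join

Fix: Put 'c.sales > 28826' in the JOIN's ON clause instead of WHERE

Corrected query:
SELECT p.name, c.sales FROM authors p LEFT JOIN novels c ON c.author_id = p.id AND c.sales > 28826

Result:
name    | sales
--------+------
Orwell  | NULL 
Austen  | 71174
Le Guin | 68093
Tolkien | 75321
Borges  | 62977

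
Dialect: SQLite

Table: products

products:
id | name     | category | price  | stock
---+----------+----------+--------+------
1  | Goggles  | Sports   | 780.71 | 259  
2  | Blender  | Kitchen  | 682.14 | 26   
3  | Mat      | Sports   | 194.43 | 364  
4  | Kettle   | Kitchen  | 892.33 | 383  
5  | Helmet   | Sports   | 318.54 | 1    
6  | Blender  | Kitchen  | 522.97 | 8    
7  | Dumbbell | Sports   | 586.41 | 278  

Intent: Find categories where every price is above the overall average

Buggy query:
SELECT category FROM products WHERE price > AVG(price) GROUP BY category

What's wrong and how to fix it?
Bug: WHERE evaluates per row before aggregation, so AVG() is unavailable

Fix: Use a subquery for AVG and a HAVING MIN(...) filter so the condition holds for every row in the group

Corrected query:
SELECT category FROM products GROUP BY category HAVING MIN(price) > (SELECT AVG(price) FROM products)

Result:
(no rows)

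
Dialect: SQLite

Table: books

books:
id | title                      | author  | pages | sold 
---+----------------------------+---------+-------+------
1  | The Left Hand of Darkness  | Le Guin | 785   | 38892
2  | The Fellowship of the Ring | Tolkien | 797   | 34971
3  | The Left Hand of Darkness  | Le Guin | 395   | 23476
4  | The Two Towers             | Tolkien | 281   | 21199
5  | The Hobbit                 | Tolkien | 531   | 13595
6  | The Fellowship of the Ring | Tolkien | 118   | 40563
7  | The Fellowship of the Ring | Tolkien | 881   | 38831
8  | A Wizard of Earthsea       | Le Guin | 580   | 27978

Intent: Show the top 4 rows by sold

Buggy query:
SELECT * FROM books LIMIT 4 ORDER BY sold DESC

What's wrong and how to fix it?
Bug: ORDER BY cannot follow LIMIT; LIMIT is the final clause

Fix: Swap the clauses: ORDER BY first, then LIMIT

Corrected query:
SELECT * FROM books ORDER BY sold DESC LIMIT 4

Result:
id | title                      | author  | pages | sold 
---+----------------------------+---------+-------+------
6  | The Fellowship of the Ring | Tolkien | 118   | 40563
1  | The Left Hand of Darkness  | Le Guin | 785   | 38892
7  | The Fellowship of the Ring | Tolkien | 881   | 38831
2  | The Fellowship of the Ring | Tolkien | 797   | 34971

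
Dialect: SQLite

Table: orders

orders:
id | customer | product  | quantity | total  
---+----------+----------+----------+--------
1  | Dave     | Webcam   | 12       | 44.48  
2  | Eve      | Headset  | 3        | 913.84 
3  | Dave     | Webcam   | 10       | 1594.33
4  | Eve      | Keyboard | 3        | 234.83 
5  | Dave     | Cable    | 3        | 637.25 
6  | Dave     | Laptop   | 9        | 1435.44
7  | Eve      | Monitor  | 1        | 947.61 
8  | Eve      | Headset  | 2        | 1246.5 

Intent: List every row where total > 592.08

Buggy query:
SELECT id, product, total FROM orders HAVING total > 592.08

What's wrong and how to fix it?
Bug: This is a non-aggregate query (no GROUP BY, no aggregates), so in SQLite the HAVING clause is invalid here; a row-level condition belongs in WHERE

Fix: Replace HAVING with WHERE since the condition applies to individual rows

Corrected query:
SELECT id, product, total FROM orders WHERE total > 592.08

Result:
id | product | total  
---+---------+--------
2  | Headset | 913.84 
3  | Webcam  | 1594.33
5  | Cable   | 637.25 
6  | Laptop  | 1435.44
7  | Monitor | 947.61 
8  | Headset | 1246.5 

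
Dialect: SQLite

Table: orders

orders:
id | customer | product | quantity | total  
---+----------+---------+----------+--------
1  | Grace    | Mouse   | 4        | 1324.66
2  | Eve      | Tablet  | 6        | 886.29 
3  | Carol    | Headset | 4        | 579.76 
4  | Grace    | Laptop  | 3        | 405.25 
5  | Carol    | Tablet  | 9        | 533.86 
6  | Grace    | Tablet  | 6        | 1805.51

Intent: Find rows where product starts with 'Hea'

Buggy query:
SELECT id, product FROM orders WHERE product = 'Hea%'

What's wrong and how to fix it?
Bug: '=' compares the literal string including the % character; pattern matching needs LIKE

Fix: Replace '=' with LIKE so 'Hea%' is treated as a pattern

Corrected query:
SELECT id, product FROM orders WHERE product LIKE 'Hea%'

Result:
id | product
---+--------
3  | Headset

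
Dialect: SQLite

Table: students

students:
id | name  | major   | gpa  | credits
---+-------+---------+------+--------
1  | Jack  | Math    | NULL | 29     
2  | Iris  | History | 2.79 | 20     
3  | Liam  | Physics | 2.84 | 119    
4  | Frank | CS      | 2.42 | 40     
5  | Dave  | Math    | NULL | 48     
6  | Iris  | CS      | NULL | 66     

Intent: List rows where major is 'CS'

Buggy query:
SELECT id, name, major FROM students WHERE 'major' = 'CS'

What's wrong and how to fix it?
Bug: Single quotes denote string literals in SQL; the column name is being compared as a constant string

Fix: Reference the column as major without single quotes

Corrected query:
SELECT id, name, major FROM students WHERE major = 'CS'

Result:
id | name  | major
---+-------+------
4  | Frank | CS   
6  | Iris  | CS   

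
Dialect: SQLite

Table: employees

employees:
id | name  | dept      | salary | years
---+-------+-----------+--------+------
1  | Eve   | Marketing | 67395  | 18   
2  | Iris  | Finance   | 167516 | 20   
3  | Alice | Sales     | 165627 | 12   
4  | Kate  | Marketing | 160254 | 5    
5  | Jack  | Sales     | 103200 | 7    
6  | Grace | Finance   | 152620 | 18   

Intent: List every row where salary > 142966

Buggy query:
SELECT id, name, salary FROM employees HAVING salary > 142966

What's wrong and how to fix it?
Bug: This is a non-aggregate query (no GROUP BY, no aggregates), so in SQLite the HAVING clause is invalid here; a row-level condition belongs in WHERE

Fix: Replace HAVING with WHERE since the condition applies to individual rows

Corrected query:
SELECT id, name, salary FROM employees WHERE salary > 142966

Result:
id | name  | salary
---+-------+-------
2  | Iris  | 167516
3  | Alice | 165627
4  | Kate  | 160254
6  | Grace | 152620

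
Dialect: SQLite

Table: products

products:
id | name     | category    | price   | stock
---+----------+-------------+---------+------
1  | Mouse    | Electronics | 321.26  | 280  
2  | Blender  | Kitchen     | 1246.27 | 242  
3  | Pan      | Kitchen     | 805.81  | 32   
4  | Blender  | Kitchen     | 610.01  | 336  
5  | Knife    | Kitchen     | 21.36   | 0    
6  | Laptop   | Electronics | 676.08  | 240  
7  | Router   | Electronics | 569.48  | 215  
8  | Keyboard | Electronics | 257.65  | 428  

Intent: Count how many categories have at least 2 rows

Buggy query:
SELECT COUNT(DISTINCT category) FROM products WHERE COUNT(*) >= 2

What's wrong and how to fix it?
Bug: COUNT(*) cannot appear in WHERE; the per-group count doesn't exist yet

Fix: Use a subquery that GROUPs and filters with HAVING, then count its rows

Corrected query:
SELECT COUNT(*) FROM (SELECT category FROM products GROUP BY category HAVING COUNT(*) >= 2)

Result:
COUNT(*)
--------
2       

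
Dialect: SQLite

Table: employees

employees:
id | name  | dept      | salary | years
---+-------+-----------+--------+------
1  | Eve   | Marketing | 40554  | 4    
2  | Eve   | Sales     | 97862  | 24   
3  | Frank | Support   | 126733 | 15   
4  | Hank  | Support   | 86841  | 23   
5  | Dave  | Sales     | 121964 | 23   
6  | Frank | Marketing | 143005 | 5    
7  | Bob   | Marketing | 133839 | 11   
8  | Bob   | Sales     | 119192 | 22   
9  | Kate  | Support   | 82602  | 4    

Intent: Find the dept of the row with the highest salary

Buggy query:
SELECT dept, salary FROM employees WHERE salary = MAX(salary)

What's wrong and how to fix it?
Bug: WHERE is evaluated per row; an aggregate over the whole table isn't defined there

Fix: Wrap MAX in a scalar subquery so WHERE compares against a single value

Corrected query:
SELECT dept, salary FROM employees WHERE salary = (SELECT MAX(salary) FROM employees)

Result:
dept      | salary
----------+-------
Marketing | 143005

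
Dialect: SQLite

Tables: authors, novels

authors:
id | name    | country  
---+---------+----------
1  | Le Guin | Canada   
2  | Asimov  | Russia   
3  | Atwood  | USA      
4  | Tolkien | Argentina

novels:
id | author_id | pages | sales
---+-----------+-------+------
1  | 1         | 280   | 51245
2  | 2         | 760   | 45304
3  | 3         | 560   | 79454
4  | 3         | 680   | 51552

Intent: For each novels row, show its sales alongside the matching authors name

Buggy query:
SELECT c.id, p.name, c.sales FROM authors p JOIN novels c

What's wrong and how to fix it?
Bug: Missing join condition: each novels row is matched to all authors rows instead of just its own

Fix: Specify the join condition linking the foreign key to the parent id

Corrected query:
SELECT c.id, p.name, c.sales FROM authors p JOIN novels c ON c.author_id = p.id

Result:
id | name    | sales
---+---------+------
1  | Le Guin | 51245
2  | Asimov  | 45304
3  | Atwood  | 79454
4  | Atwood  | 51552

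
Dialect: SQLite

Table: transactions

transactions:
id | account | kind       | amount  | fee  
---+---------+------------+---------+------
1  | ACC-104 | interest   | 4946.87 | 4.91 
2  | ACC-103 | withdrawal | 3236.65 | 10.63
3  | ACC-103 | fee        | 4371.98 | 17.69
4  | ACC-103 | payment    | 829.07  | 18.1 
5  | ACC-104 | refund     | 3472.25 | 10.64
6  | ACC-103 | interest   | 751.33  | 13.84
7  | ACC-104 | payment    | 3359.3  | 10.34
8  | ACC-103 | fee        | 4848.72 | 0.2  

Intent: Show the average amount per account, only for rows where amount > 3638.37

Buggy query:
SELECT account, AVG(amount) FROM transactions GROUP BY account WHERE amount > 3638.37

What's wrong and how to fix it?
Bug: WHERE cannot follow GROUP BY

Fix: Move the WHERE clause before GROUP BY

Corrected query:
SELECT account, AVG(amount) FROM transactions WHERE amount > 3638.37 GROUP BY account

Result:
account | AVG(amount)
--------+------------
ACC-103 | 4610.35    
ACC-104 | 4946.87    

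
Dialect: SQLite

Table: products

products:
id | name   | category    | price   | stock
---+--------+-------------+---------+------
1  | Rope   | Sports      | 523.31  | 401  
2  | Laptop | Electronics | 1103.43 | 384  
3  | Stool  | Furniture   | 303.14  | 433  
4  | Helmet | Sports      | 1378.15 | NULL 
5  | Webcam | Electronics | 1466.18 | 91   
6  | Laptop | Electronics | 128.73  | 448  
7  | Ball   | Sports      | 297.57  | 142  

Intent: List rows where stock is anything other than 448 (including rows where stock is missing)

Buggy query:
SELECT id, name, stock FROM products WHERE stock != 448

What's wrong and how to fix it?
Bug: Inequality against NULL is unknown, not true; rows with NULL are dropped

Fix: Handle NULL separately with IS NULL alongside the inequality

Corrected query:
SELECT id, name, stock FROM products WHERE stock != 448 OR stock IS NULL

Result:
id | name   | stock
---+--------+------
1  | Rope   | 401  
2  | Laptop | 384  
3  | Stool  | 433  
4  | Helmet | NULL 
5  | Webcam | 91   
7  | Ball   | 142  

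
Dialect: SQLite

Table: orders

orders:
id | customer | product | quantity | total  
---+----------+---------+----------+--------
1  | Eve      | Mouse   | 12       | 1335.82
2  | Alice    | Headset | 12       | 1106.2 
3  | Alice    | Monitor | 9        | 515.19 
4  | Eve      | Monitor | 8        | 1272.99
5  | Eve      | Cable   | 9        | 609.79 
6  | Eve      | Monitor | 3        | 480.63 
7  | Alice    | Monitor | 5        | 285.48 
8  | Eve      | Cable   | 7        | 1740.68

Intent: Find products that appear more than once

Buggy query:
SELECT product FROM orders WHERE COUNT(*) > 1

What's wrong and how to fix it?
Bug: COUNT(*) is an aggregate and cannot be used in WHERE

Fix: Group first, then use HAVING for the count condition

Corrected query:
SELECT product FROM orders GROUP BY product HAVING COUNT(*) > 1

Result:
product
-------
Cable  
Monitor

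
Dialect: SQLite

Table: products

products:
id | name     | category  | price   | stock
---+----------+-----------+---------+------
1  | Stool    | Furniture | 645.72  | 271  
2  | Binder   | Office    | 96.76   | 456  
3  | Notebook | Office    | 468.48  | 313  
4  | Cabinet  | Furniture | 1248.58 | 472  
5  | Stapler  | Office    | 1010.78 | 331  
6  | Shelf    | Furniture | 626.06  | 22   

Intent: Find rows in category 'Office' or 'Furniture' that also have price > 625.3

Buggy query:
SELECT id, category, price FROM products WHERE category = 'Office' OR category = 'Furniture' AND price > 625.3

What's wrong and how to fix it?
Bug: AND binds tighter than OR, so this parses as category = 'Office' OR (category = 'Furniture' AND price > 625.3)

Fix: Add parentheses around the OR so the AND applies to both alternatives

Corrected query:
SELECT id, category, price FROM products WHERE (category = 'Office' OR category = 'Furniture') AND price > 625.3

Result:
id | category  | price  
---+-----------+--------
1  | Furniture | 645.72 
4  | Furniture | 1248.58
5  | Office    | 1010.78
6  | Furniture | 626.06 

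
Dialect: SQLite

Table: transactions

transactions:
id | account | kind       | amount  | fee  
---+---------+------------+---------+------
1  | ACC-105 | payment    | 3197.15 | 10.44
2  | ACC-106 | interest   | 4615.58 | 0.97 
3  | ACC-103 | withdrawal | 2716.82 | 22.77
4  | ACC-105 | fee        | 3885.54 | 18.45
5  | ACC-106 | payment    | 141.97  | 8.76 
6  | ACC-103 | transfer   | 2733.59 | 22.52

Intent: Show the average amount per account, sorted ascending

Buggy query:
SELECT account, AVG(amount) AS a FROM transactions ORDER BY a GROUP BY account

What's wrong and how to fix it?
Bug: ORDER BY appears before GROUP BY; SQL clause order requires GROUP BY first

Fix: Move ORDER BY to the end, after GROUP BY

Corrected query:
SELECT account, AVG(amount) AS a FROM transactions GROUP BY account ORDER BY a

Result:
account | a       
--------+---------
ACC-106 | 2378.775
ACC-103 | 2725.205
ACC-105 | 3541.345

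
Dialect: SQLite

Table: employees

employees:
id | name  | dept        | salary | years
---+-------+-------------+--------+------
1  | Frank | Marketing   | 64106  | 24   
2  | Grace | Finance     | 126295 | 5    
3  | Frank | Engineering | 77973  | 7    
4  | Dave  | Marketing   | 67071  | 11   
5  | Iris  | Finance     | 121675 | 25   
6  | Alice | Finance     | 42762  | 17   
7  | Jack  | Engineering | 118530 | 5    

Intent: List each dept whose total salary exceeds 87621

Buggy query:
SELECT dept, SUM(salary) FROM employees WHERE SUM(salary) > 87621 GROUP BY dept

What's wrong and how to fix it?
Bug: WHERE runs before GROUP BY, so aggregates aren't available there

Fix: Use HAVING (which filters groups after aggregation) instead of WHERE

Corrected query:
SELECT dept, SUM(salary) FROM employees GROUP BY dept HAVING SUM(salary) > 87621

Result:
dept        | SUM(salary)
------------+------------
Engineering | 196503     
Finance     | 290732     
Marketing   | 131177     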